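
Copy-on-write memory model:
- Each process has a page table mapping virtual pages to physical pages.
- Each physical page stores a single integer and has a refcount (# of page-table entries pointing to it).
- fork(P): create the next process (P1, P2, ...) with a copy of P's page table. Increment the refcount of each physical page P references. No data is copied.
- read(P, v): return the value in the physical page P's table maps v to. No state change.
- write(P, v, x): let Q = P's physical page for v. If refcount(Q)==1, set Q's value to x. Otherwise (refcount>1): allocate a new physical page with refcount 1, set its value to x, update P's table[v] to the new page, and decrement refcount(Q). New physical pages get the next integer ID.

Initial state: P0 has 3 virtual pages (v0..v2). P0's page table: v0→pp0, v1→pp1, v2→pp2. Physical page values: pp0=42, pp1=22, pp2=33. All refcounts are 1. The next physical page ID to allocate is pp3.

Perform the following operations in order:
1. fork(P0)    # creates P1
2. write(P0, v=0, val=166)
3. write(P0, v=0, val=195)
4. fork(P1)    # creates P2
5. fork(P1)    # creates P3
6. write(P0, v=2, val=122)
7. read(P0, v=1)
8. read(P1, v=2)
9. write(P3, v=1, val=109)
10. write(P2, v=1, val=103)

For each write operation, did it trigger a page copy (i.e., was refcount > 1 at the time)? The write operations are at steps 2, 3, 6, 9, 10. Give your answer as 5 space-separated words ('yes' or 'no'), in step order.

Op 1: fork(P0) -> P1. 3 ppages; refcounts: pp0:2 pp1:2 pp2:2
Op 2: write(P0, v0, 166). refcount(pp0)=2>1 -> COPY to pp3. 4 ppages; refcounts: pp0:1 pp1:2 pp2:2 pp3:1
Op 3: write(P0, v0, 195). refcount(pp3)=1 -> write in place. 4 ppages; refcounts: pp0:1 pp1:2 pp2:2 pp3:1
Op 4: fork(P1) -> P2. 4 ppages; refcounts: pp0:2 pp1:3 pp2:3 pp3:1
Op 5: fork(P1) -> P3. 4 ppages; refcounts: pp0:3 pp1:4 pp2:4 pp3:1
Op 6: write(P0, v2, 122). refcount(pp2)=4>1 -> COPY to pp4. 5 ppages; refcounts: pp0:3 pp1:4 pp2:3 pp3:1 pp4:1
Op 7: read(P0, v1) -> 22. No state change.
Op 8: read(P1, v2) -> 33. No state change.
Op 9: write(P3, v1, 109). refcount(pp1)=4>1 -> COPY to pp5. 6 ppages; refcounts: pp0:3 pp1:3 pp2:3 pp3:1 pp4:1 pp5:1
Op 10: write(P2, v1, 103). refcount(pp1)=3>1 -> COPY to pp6. 7 ppages; refcounts: pp0:3 pp1:2 pp2:3 pp3:1 pp4:1 pp5:1 pp6:1

yes no yes yes yes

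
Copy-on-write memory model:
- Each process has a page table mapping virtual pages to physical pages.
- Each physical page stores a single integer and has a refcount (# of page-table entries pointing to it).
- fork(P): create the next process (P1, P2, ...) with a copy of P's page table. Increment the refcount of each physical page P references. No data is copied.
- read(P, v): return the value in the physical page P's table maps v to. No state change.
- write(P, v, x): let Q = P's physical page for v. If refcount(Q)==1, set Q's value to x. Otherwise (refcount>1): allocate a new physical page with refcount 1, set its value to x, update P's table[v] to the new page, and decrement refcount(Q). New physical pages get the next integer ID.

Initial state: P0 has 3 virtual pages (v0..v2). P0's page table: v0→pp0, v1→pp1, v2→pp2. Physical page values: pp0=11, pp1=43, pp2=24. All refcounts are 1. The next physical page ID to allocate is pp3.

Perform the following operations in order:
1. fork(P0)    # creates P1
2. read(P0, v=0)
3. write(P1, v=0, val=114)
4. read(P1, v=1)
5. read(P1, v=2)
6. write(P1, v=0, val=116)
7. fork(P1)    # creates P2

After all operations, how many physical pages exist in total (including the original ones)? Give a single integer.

Op 1: fork(P0) -> P1. 3 ppages; refcounts: pp0:2 pp1:2 pp2:2
Op 2: read(P0, v0) -> 11. No state change.
Op 3: write(P1, v0, 114). refcount(pp0)=2>1 -> COPY to pp3. 4 ppages; refcounts: pp0:1 pp1:2 pp2:2 pp3:1
Op 4: read(P1, v1) -> 43. No state change.
Op 5: read(P1, v2) -> 24. No state change.
Op 6: write(P1, v0, 116). refcount(pp3)=1 -> write in place. 4 ppages; refcounts: pp0:1 pp1:2 pp2:2 pp3:1
Op 7: fork(P1) -> P2. 4 ppages; refcounts: pp0:1 pp1:3 pp2:3 pp3:2

Answer: 4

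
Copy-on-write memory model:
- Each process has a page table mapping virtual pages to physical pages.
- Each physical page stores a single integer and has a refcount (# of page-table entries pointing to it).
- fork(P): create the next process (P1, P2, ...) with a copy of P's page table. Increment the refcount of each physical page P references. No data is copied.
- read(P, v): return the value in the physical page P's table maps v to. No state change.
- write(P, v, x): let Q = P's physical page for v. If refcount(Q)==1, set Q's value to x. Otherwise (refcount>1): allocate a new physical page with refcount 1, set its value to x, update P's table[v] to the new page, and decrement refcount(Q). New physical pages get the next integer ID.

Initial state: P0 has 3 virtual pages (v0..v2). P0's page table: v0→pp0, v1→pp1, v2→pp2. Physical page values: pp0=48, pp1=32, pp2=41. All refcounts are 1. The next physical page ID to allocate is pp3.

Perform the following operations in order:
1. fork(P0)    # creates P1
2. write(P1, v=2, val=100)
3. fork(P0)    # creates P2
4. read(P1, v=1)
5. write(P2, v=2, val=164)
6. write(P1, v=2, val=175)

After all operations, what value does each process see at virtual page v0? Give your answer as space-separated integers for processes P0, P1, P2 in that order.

Answer: 48 48 48

Derivation:
Op 1: fork(P0) -> P1. 3 ppages; refcounts: pp0:2 pp1:2 pp2:2
Op 2: write(P1, v2, 100). refcount(pp2)=2>1 -> COPY to pp3. 4 ppages; refcounts: pp0:2 pp1:2 pp2:1 pp3:1
Op 3: fork(P0) -> P2. 4 ppages; refcounts: pp0:3 pp1:3 pp2:2 pp3:1
Op 4: read(P1, v1) -> 32. No state change.
Op 5: write(P2, v2, 164). refcount(pp2)=2>1 -> COPY to pp4. 5 ppages; refcounts: pp0:3 pp1:3 pp2:1 pp3:1 pp4:1
Op 6: write(P1, v2, 175). refcount(pp3)=1 -> write in place. 5 ppages; refcounts: pp0:3 pp1:3 pp2:1 pp3:1 pp4:1
P0: v0 -> pp0 = 48
P1: v0 -> pp0 = 48
P2: v0 -> pp0 = 48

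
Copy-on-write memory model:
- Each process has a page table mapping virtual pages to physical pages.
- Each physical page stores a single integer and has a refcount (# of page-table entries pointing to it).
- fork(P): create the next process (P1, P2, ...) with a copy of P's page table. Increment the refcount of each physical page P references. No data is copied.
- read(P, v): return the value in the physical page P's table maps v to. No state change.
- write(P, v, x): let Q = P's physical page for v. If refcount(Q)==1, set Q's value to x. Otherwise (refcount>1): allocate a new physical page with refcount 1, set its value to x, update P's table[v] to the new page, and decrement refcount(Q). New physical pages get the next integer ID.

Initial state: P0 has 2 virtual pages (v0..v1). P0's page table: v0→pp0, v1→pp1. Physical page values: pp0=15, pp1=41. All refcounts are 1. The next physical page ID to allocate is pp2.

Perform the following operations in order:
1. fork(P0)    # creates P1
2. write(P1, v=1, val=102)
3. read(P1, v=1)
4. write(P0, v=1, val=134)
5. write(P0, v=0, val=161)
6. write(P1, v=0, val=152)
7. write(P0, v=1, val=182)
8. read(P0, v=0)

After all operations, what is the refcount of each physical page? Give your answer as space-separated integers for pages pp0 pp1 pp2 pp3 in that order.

Op 1: fork(P0) -> P1. 2 ppages; refcounts: pp0:2 pp1:2
Op 2: write(P1, v1, 102). refcount(pp1)=2>1 -> COPY to pp2. 3 ppages; refcounts: pp0:2 pp1:1 pp2:1
Op 3: read(P1, v1) -> 102. No state change.
Op 4: write(P0, v1, 134). refcount(pp1)=1 -> write in place. 3 ppages; refcounts: pp0:2 pp1:1 pp2:1
Op 5: write(P0, v0, 161). refcount(pp0)=2>1 -> COPY to pp3. 4 ppages; refcounts: pp0:1 pp1:1 pp2:1 pp3:1
Op 6: write(P1, v0, 152). refcount(pp0)=1 -> write in place. 4 ppages; refcounts: pp0:1 pp1:1 pp2:1 pp3:1
Op 7: write(P0, v1, 182). refcount(pp1)=1 -> write in place. 4 ppages; refcounts: pp0:1 pp1:1 pp2:1 pp3:1
Op 8: read(P0, v0) -> 161. No state change.

Answer: 1 1 1 1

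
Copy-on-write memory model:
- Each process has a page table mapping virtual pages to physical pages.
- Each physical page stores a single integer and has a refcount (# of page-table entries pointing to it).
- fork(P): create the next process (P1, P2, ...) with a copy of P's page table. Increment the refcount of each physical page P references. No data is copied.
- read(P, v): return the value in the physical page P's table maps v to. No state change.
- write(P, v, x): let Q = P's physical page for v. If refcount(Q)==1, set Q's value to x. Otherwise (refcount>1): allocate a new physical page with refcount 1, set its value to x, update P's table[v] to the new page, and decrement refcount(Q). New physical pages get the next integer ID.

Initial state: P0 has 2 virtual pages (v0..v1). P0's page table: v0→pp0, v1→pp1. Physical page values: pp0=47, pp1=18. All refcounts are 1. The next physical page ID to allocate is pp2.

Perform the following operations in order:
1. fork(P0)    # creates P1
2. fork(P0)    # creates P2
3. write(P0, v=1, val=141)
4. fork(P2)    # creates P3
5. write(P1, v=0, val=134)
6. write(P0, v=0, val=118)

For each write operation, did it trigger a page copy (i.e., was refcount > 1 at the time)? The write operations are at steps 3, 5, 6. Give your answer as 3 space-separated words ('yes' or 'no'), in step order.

Op 1: fork(P0) -> P1. 2 ppages; refcounts: pp0:2 pp1:2
Op 2: fork(P0) -> P2. 2 ppages; refcounts: pp0:3 pp1:3
Op 3: write(P0, v1, 141). refcount(pp1)=3>1 -> COPY to pp2. 3 ppages; refcounts: pp0:3 pp1:2 pp2:1
Op 4: fork(P2) -> P3. 3 ppages; refcounts: pp0:4 pp1:3 pp2:1
Op 5: write(P1, v0, 134). refcount(pp0)=4>1 -> COPY to pp3. 4 ppages; refcounts: pp0:3 pp1:3 pp2:1 pp3:1
Op 6: write(P0, v0, 118). refcount(pp0)=3>1 -> COPY to pp4. 5 ppages; refcounts: pp0:2 pp1:3 pp2:1 pp3:1 pp4:1

yes yes yes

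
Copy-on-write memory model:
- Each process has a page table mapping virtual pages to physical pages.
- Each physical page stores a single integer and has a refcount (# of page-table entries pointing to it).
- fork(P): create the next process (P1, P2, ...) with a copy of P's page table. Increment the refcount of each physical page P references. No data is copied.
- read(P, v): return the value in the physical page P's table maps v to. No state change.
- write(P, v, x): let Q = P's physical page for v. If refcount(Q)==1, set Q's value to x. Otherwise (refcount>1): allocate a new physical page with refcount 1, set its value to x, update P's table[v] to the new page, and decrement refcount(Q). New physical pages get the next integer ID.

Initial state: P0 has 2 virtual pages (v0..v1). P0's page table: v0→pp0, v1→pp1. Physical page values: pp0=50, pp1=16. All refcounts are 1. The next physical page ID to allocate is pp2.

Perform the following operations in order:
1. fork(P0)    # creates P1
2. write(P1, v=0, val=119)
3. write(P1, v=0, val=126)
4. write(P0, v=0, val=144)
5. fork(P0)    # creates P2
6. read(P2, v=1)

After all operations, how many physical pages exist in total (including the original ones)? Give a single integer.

Answer: 3

Derivation:
Op 1: fork(P0) -> P1. 2 ppages; refcounts: pp0:2 pp1:2
Op 2: write(P1, v0, 119). refcount(pp0)=2>1 -> COPY to pp2. 3 ppages; refcounts: pp0:1 pp1:2 pp2:1
Op 3: write(P1, v0, 126). refcount(pp2)=1 -> write in place. 3 ppages; refcounts: pp0:1 pp1:2 pp2:1
Op 4: write(P0, v0, 144). refcount(pp0)=1 -> write in place. 3 ppages; refcounts: pp0:1 pp1:2 pp2:1
Op 5: fork(P0) -> P2. 3 ppages; refcounts: pp0:2 pp1:3 pp2:1
Op 6: read(P2, v1) -> 16. No state change.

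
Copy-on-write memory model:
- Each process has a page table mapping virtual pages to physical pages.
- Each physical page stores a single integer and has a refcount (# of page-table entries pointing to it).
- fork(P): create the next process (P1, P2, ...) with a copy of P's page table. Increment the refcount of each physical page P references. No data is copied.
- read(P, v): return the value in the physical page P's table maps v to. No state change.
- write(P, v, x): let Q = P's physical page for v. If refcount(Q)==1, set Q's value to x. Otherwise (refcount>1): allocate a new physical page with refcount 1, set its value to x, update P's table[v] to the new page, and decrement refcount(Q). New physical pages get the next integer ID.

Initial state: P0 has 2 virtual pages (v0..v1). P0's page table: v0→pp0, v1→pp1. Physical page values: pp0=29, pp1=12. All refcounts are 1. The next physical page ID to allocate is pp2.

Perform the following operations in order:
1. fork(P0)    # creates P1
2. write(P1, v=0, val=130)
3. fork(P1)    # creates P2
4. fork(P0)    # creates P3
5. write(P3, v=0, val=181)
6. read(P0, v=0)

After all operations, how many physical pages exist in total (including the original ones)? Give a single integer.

Answer: 4

Derivation:
Op 1: fork(P0) -> P1. 2 ppages; refcounts: pp0:2 pp1:2
Op 2: write(P1, v0, 130). refcount(pp0)=2>1 -> COPY to pp2. 3 ppages; refcounts: pp0:1 pp1:2 pp2:1
Op 3: fork(P1) -> P2. 3 ppages; refcounts: pp0:1 pp1:3 pp2:2
Op 4: fork(P0) -> P3. 3 ppages; refcounts: pp0:2 pp1:4 pp2:2
Op 5: write(P3, v0, 181). refcount(pp0)=2>1 -> COPY to pp3. 4 ppages; refcounts: pp0:1 pp1:4 pp2:2 pp3:1
Op 6: read(P0, v0) -> 29. No state change.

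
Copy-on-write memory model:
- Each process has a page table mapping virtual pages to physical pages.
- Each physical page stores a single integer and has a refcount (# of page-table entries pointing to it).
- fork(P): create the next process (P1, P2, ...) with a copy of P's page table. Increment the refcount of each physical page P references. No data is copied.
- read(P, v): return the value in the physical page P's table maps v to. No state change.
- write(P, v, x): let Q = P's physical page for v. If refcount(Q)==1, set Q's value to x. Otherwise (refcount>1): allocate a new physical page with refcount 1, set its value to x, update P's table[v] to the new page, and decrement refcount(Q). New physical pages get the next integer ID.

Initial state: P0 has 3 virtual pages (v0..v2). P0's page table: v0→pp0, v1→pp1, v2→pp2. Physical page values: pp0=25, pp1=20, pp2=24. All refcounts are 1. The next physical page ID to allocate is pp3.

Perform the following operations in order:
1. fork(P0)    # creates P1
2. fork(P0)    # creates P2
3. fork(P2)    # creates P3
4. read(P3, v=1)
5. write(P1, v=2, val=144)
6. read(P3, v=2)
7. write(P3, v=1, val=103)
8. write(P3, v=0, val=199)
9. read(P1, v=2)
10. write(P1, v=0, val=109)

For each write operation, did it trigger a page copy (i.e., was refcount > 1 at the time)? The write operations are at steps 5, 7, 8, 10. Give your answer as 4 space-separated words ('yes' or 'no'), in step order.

Op 1: fork(P0) -> P1. 3 ppages; refcounts: pp0:2 pp1:2 pp2:2
Op 2: fork(P0) -> P2. 3 ppages; refcounts: pp0:3 pp1:3 pp2:3
Op 3: fork(P2) -> P3. 3 ppages; refcounts: pp0:4 pp1:4 pp2:4
Op 4: read(P3, v1) -> 20. No state change.
Op 5: write(P1, v2, 144). refcount(pp2)=4>1 -> COPY to pp3. 4 ppages; refcounts: pp0:4 pp1:4 pp2:3 pp3:1
Op 6: read(P3, v2) -> 24. No state change.
Op 7: write(P3, v1, 103). refcount(pp1)=4>1 -> COPY to pp4. 5 ppages; refcounts: pp0:4 pp1:3 pp2:3 pp3:1 pp4:1
Op 8: write(P3, v0, 199). refcount(pp0)=4>1 -> COPY to pp5. 6 ppages; refcounts: pp0:3 pp1:3 pp2:3 pp3:1 pp4:1 pp5:1
Op 9: read(P1, v2) -> 144. No state change.
Op 10: write(P1, v0, 109). refcount(pp0)=3>1 -> COPY to pp6. 7 ppages; refcounts: pp0:2 pp1:3 pp2:3 pp3:1 pp4:1 pp5:1 pp6:1

yes yes yes yes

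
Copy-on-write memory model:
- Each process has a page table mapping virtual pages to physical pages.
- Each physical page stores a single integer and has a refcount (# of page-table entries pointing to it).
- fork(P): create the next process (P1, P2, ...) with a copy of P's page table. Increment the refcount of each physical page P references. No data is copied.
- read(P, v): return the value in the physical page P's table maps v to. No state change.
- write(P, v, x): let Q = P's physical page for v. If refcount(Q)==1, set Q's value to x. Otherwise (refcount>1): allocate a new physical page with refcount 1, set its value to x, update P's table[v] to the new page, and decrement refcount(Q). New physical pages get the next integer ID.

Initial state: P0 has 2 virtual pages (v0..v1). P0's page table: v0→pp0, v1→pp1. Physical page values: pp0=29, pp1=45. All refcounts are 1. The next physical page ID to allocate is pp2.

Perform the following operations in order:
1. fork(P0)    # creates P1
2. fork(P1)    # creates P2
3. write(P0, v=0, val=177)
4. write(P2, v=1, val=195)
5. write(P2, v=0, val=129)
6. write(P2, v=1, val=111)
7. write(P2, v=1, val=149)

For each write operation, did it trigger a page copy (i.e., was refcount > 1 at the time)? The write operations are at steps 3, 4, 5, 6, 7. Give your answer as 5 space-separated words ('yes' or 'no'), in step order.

Op 1: fork(P0) -> P1. 2 ppages; refcounts: pp0:2 pp1:2
Op 2: fork(P1) -> P2. 2 ppages; refcounts: pp0:3 pp1:3
Op 3: write(P0, v0, 177). refcount(pp0)=3>1 -> COPY to pp2. 3 ppages; refcounts: pp0:2 pp1:3 pp2:1
Op 4: write(P2, v1, 195). refcount(pp1)=3>1 -> COPY to pp3. 4 ppages; refcounts: pp0:2 pp1:2 pp2:1 pp3:1
Op 5: write(P2, v0, 129). refcount(pp0)=2>1 -> COPY to pp4. 5 ppages; refcounts: pp0:1 pp1:2 pp2:1 pp3:1 pp4:1
Op 6: write(P2, v1, 111). refcount(pp3)=1 -> write in place. 5 ppages; refcounts: pp0:1 pp1:2 pp2:1 pp3:1 pp4:1
Op 7: write(P2, v1, 149). refcount(pp3)=1 -> write in place. 5 ppages; refcounts: pp0:1 pp1:2 pp2:1 pp3:1 pp4:1

yes yes yes no no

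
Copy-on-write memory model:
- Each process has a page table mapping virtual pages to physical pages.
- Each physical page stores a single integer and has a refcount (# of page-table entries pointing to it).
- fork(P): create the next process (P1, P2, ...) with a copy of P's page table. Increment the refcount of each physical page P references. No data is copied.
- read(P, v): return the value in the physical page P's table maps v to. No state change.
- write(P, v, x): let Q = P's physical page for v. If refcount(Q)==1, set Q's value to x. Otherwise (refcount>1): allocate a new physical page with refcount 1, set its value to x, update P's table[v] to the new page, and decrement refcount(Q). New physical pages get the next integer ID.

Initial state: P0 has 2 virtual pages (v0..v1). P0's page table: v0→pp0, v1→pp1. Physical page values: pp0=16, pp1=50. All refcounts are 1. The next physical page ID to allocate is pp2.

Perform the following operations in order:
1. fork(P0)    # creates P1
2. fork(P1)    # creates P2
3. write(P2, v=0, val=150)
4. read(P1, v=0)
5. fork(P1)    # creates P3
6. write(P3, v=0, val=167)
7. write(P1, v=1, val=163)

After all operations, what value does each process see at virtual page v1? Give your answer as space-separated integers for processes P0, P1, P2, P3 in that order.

Op 1: fork(P0) -> P1. 2 ppages; refcounts: pp0:2 pp1:2
Op 2: fork(P1) -> P2. 2 ppages; refcounts: pp0:3 pp1:3
Op 3: write(P2, v0, 150). refcount(pp0)=3>1 -> COPY to pp2. 3 ppages; refcounts: pp0:2 pp1:3 pp2:1
Op 4: read(P1, v0) -> 16. No state change.
Op 5: fork(P1) -> P3. 3 ppages; refcounts: pp0:3 pp1:4 pp2:1
Op 6: write(P3, v0, 167). refcount(pp0)=3>1 -> COPY to pp3. 4 ppages; refcounts: pp0:2 pp1:4 pp2:1 pp3:1
Op 7: write(P1, v1, 163). refcount(pp1)=4>1 -> COPY to pp4. 5 ppages; refcounts: pp0:2 pp1:3 pp2:1 pp3:1 pp4:1
P0: v1 -> pp1 = 50
P1: v1 -> pp4 = 163
P2: v1 -> pp1 = 50
P3: v1 -> pp1 = 50

Answer: 50 163 50 50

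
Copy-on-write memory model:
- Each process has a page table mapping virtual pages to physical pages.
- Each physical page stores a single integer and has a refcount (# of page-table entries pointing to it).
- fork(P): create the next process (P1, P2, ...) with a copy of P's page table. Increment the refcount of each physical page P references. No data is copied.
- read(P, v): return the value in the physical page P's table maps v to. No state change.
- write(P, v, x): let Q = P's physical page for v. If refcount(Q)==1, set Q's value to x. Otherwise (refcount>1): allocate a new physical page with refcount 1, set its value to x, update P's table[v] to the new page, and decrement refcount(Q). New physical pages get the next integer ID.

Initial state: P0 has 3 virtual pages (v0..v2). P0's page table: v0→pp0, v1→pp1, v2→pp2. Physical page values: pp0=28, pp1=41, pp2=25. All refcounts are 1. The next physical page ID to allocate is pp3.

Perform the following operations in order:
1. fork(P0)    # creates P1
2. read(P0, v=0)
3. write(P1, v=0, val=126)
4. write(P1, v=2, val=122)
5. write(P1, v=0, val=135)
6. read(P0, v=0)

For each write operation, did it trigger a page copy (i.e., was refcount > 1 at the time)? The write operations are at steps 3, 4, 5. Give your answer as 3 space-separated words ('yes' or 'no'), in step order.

Op 1: fork(P0) -> P1. 3 ppages; refcounts: pp0:2 pp1:2 pp2:2
Op 2: read(P0, v0) -> 28. No state change.
Op 3: write(P1, v0, 126). refcount(pp0)=2>1 -> COPY to pp3. 4 ppages; refcounts: pp0:1 pp1:2 pp2:2 pp3:1
Op 4: write(P1, v2, 122). refcount(pp2)=2>1 -> COPY to pp4. 5 ppages; refcounts: pp0:1 pp1:2 pp2:1 pp3:1 pp4:1
Op 5: write(P1, v0, 135). refcount(pp3)=1 -> write in place. 5 ppages; refcounts: pp0:1 pp1:2 pp2:1 pp3:1 pp4:1
Op 6: read(P0, v0) -> 28. No state change.

yes yes no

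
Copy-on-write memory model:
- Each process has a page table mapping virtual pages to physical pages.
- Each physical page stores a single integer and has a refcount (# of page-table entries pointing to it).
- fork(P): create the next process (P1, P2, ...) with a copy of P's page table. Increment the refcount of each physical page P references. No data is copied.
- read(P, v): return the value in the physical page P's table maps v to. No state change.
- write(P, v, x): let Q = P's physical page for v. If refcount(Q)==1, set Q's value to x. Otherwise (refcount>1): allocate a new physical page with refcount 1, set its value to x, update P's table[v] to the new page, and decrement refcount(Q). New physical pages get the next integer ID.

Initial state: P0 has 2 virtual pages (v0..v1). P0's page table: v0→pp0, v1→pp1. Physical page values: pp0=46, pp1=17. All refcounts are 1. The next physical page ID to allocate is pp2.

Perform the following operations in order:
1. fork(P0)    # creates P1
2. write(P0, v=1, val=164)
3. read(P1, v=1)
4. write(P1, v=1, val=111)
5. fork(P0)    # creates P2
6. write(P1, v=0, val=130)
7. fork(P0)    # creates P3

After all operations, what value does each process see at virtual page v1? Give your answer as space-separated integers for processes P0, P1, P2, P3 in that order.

Answer: 164 111 164 164

Derivation:
Op 1: fork(P0) -> P1. 2 ppages; refcounts: pp0:2 pp1:2
Op 2: write(P0, v1, 164). refcount(pp1)=2>1 -> COPY to pp2. 3 ppages; refcounts: pp0:2 pp1:1 pp2:1
Op 3: read(P1, v1) -> 17. No state change.
Op 4: write(P1, v1, 111). refcount(pp1)=1 -> write in place. 3 ppages; refcounts: pp0:2 pp1:1 pp2:1
Op 5: fork(P0) -> P2. 3 ppages; refcounts: pp0:3 pp1:1 pp2:2
Op 6: write(P1, v0, 130). refcount(pp0)=3>1 -> COPY to pp3. 4 ppages; refcounts: pp0:2 pp1:1 pp2:2 pp3:1
Op 7: fork(P0) -> P3. 4 ppages; refcounts: pp0:3 pp1:1 pp2:3 pp3:1
P0: v1 -> pp2 = 164
P1: v1 -> pp1 = 111
P2: v1 -> pp2 = 164
P3: v1 -> pp2 = 164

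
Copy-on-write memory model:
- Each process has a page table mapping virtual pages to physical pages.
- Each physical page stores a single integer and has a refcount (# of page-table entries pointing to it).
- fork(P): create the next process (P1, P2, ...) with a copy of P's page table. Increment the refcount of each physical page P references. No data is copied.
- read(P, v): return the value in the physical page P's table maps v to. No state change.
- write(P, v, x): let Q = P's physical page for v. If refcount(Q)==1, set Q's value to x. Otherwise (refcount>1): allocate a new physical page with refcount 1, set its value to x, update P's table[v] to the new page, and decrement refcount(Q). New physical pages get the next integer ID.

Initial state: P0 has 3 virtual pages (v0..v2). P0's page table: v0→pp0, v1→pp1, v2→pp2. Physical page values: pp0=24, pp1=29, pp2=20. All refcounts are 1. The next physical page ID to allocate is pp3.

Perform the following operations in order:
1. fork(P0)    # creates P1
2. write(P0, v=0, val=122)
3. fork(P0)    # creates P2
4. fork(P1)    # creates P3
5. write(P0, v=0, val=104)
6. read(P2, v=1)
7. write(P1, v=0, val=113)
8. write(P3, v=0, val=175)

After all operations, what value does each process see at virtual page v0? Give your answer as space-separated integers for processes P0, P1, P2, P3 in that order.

Answer: 104 113 122 175

Derivation:
Op 1: fork(P0) -> P1. 3 ppages; refcounts: pp0:2 pp1:2 pp2:2
Op 2: write(P0, v0, 122). refcount(pp0)=2>1 -> COPY to pp3. 4 ppages; refcounts: pp0:1 pp1:2 pp2:2 pp3:1
Op 3: fork(P0) -> P2. 4 ppages; refcounts: pp0:1 pp1:3 pp2:3 pp3:2
Op 4: fork(P1) -> P3. 4 ppages; refcounts: pp0:2 pp1:4 pp2:4 pp3:2
Op 5: write(P0, v0, 104). refcount(pp3)=2>1 -> COPY to pp4. 5 ppages; refcounts: pp0:2 pp1:4 pp2:4 pp3:1 pp4:1
Op 6: read(P2, v1) -> 29. No state change.
Op 7: write(P1, v0, 113). refcount(pp0)=2>1 -> COPY to pp5. 6 ppages; refcounts: pp0:1 pp1:4 pp2:4 pp3:1 pp4:1 pp5:1
Op 8: write(P3, v0, 175). refcount(pp0)=1 -> write in place. 6 ppages; refcounts: pp0:1 pp1:4 pp2:4 pp3:1 pp4:1 pp5:1
P0: v0 -> pp4 = 104
P1: v0 -> pp5 = 113
P2: v0 -> pp3 = 122
P3: v0 -> pp0 = 175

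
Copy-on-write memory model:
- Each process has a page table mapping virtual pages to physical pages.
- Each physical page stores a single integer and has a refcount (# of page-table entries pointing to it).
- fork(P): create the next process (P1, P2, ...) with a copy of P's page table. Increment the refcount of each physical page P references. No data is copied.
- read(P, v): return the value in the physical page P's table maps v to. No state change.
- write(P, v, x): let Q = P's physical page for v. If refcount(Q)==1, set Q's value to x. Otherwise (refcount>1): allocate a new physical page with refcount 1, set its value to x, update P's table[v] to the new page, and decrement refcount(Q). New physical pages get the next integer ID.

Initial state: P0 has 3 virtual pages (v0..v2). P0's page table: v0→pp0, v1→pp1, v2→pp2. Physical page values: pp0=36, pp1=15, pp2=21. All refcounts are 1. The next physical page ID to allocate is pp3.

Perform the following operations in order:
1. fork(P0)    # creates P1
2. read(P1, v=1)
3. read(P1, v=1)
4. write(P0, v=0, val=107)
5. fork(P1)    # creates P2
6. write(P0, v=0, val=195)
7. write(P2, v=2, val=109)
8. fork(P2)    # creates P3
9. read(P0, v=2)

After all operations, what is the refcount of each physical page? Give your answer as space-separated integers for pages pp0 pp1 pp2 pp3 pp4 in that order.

Answer: 3 4 2 1 2

Derivation:
Op 1: fork(P0) -> P1. 3 ppages; refcounts: pp0:2 pp1:2 pp2:2
Op 2: read(P1, v1) -> 15. No state change.
Op 3: read(P1, v1) -> 15. No state change.
Op 4: write(P0, v0, 107). refcount(pp0)=2>1 -> COPY to pp3. 4 ppages; refcounts: pp0:1 pp1:2 pp2:2 pp3:1
Op 5: fork(P1) -> P2. 4 ppages; refcounts: pp0:2 pp1:3 pp2:3 pp3:1
Op 6: write(P0, v0, 195). refcount(pp3)=1 -> write in place. 4 ppages; refcounts: pp0:2 pp1:3 pp2:3 pp3:1
Op 7: write(P2, v2, 109). refcount(pp2)=3>1 -> COPY to pp4. 5 ppages; refcounts: pp0:2 pp1:3 pp2:2 pp3:1 pp4:1
Op 8: fork(P2) -> P3. 5 ppages; refcounts: pp0:3 pp1:4 pp2:2 pp3:1 pp4:2
Op 9: read(P0, v2) -> 21. No state change.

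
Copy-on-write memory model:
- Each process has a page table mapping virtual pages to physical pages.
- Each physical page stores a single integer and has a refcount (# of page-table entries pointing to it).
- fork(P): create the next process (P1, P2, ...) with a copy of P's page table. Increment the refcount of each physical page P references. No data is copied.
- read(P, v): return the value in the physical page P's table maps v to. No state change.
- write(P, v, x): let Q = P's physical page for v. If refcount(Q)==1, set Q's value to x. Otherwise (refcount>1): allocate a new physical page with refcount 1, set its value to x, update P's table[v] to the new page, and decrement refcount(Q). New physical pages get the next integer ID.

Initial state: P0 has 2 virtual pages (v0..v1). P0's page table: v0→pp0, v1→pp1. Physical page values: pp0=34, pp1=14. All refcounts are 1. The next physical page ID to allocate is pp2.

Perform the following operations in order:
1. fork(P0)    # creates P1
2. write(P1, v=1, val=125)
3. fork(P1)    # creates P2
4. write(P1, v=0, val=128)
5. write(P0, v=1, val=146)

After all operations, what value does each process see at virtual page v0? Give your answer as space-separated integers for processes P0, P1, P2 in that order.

Op 1: fork(P0) -> P1. 2 ppages; refcounts: pp0:2 pp1:2
Op 2: write(P1, v1, 125). refcount(pp1)=2>1 -> COPY to pp2. 3 ppages; refcounts: pp0:2 pp1:1 pp2:1
Op 3: fork(P1) -> P2. 3 ppages; refcounts: pp0:3 pp1:1 pp2:2
Op 4: write(P1, v0, 128). refcount(pp0)=3>1 -> COPY to pp3. 4 ppages; refcounts: pp0:2 pp1:1 pp2:2 pp3:1
Op 5: write(P0, v1, 146). refcount(pp1)=1 -> write in place. 4 ppages; refcounts: pp0:2 pp1:1 pp2:2 pp3:1
P0: v0 -> pp0 = 34
P1: v0 -> pp3 = 128
P2: v0 -> pp0 = 34

Answer: 34 128 34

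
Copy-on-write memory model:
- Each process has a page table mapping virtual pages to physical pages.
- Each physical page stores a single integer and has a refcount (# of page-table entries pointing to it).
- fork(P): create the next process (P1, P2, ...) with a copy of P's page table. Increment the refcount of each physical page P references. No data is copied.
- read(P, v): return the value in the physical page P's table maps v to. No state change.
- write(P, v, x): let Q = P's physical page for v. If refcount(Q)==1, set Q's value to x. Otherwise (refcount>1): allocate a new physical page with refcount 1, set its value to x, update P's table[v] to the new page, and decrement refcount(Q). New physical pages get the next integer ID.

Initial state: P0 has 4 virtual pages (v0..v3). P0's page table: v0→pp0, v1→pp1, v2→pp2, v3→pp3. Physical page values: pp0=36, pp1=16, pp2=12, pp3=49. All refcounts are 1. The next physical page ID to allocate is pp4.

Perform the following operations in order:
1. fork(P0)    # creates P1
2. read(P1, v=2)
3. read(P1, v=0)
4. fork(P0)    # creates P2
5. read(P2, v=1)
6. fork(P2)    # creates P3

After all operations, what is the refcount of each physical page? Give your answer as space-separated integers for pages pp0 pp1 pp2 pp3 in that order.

Answer: 4 4 4 4

Derivation:
Op 1: fork(P0) -> P1. 4 ppages; refcounts: pp0:2 pp1:2 pp2:2 pp3:2
Op 2: read(P1, v2) -> 12. No state change.
Op 3: read(P1, v0) -> 36. No state change.
Op 4: fork(P0) -> P2. 4 ppages; refcounts: pp0:3 pp1:3 pp2:3 pp3:3
Op 5: read(P2, v1) -> 16. No state change.
Op 6: fork(P2) -> P3. 4 ppages; refcounts: pp0:4 pp1:4 pp2:4 pp3:4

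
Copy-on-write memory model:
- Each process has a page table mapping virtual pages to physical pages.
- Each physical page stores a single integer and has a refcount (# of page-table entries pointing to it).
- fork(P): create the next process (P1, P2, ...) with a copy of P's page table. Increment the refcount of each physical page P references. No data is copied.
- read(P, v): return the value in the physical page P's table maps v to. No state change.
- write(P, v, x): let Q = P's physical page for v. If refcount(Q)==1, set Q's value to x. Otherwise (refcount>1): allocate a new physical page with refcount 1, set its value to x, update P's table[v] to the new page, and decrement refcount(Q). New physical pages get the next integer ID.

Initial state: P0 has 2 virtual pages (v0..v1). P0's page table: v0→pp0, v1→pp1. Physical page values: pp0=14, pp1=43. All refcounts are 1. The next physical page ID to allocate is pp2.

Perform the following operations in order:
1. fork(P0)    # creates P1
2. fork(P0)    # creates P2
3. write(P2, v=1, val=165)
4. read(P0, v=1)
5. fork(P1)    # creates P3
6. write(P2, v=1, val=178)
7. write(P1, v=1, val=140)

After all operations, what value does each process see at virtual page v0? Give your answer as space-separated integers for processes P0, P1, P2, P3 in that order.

Answer: 14 14 14 14

Derivation:
Op 1: fork(P0) -> P1. 2 ppages; refcounts: pp0:2 pp1:2
Op 2: fork(P0) -> P2. 2 ppages; refcounts: pp0:3 pp1:3
Op 3: write(P2, v1, 165). refcount(pp1)=3>1 -> COPY to pp2. 3 ppages; refcounts: pp0:3 pp1:2 pp2:1
Op 4: read(P0, v1) -> 43. No state change.
Op 5: fork(P1) -> P3. 3 ppages; refcounts: pp0:4 pp1:3 pp2:1
Op 6: write(P2, v1, 178). refcount(pp2)=1 -> write in place. 3 ppages; refcounts: pp0:4 pp1:3 pp2:1
Op 7: write(P1, v1, 140). refcount(pp1)=3>1 -> COPY to pp3. 4 ppages; refcounts: pp0:4 pp1:2 pp2:1 pp3:1
P0: v0 -> pp0 = 14
P1: v0 -> pp0 = 14
P2: v0 -> pp0 = 14
P3: v0 -> pp0 = 14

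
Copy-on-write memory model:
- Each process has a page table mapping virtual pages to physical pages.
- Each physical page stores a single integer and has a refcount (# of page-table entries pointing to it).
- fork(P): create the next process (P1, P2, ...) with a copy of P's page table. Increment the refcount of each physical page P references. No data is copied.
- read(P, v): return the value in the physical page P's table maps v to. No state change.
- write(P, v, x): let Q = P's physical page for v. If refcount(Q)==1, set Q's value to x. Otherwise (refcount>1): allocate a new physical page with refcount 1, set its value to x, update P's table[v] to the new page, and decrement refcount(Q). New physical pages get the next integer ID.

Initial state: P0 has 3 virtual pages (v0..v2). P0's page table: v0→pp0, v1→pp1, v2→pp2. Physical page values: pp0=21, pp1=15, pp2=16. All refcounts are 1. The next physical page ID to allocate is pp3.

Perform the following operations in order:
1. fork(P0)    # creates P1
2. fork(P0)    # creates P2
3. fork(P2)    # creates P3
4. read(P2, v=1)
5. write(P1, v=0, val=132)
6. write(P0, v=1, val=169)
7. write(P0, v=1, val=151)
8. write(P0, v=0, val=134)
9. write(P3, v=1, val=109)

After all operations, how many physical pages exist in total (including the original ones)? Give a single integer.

Answer: 7

Derivation:
Op 1: fork(P0) -> P1. 3 ppages; refcounts: pp0:2 pp1:2 pp2:2
Op 2: fork(P0) -> P2. 3 ppages; refcounts: pp0:3 pp1:3 pp2:3
Op 3: fork(P2) -> P3. 3 ppages; refcounts: pp0:4 pp1:4 pp2:4
Op 4: read(P2, v1) -> 15. No state change.
Op 5: write(P1, v0, 132). refcount(pp0)=4>1 -> COPY to pp3. 4 ppages; refcounts: pp0:3 pp1:4 pp2:4 pp3:1
Op 6: write(P0, v1, 169). refcount(pp1)=4>1 -> COPY to pp4. 5 ppages; refcounts: pp0:3 pp1:3 pp2:4 pp3:1 pp4:1
Op 7: write(P0, v1, 151). refcount(pp4)=1 -> write in place. 5 ppages; refcounts: pp0:3 pp1:3 pp2:4 pp3:1 pp4:1
Op 8: write(P0, v0, 134). refcount(pp0)=3>1 -> COPY to pp5. 6 ppages; refcounts: pp0:2 pp1:3 pp2:4 pp3:1 pp4:1 pp5:1
Op 9: write(P3, v1, 109). refcount(pp1)=3>1 -> COPY to pp6. 7 ppages; refcounts: pp0:2 pp1:2 pp2:4 pp3:1 pp4:1 pp5:1 pp6:1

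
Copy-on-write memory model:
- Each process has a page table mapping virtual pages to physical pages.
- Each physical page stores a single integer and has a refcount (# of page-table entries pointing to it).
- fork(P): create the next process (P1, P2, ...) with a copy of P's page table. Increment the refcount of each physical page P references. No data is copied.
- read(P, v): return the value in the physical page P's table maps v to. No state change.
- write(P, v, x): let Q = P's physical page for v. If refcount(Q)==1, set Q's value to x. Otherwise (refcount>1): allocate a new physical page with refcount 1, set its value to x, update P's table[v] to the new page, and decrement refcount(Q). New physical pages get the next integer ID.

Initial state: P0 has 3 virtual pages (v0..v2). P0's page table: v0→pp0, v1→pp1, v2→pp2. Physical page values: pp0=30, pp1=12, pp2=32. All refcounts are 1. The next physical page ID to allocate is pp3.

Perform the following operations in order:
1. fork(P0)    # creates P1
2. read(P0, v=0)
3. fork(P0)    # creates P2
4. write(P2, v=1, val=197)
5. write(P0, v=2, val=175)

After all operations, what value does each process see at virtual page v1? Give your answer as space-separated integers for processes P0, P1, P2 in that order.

Answer: 12 12 197

Derivation:
Op 1: fork(P0) -> P1. 3 ppages; refcounts: pp0:2 pp1:2 pp2:2
Op 2: read(P0, v0) -> 30. No state change.
Op 3: fork(P0) -> P2. 3 ppages; refcounts: pp0:3 pp1:3 pp2:3
Op 4: write(P2, v1, 197). refcount(pp1)=3>1 -> COPY to pp3. 4 ppages; refcounts: pp0:3 pp1:2 pp2:3 pp3:1
Op 5: write(P0, v2, 175). refcount(pp2)=3>1 -> COPY to pp4. 5 ppages; refcounts: pp0:3 pp1:2 pp2:2 pp3:1 pp4:1
P0: v1 -> pp1 = 12
P1: v1 -> pp1 = 12
P2: v1 -> pp3 = 197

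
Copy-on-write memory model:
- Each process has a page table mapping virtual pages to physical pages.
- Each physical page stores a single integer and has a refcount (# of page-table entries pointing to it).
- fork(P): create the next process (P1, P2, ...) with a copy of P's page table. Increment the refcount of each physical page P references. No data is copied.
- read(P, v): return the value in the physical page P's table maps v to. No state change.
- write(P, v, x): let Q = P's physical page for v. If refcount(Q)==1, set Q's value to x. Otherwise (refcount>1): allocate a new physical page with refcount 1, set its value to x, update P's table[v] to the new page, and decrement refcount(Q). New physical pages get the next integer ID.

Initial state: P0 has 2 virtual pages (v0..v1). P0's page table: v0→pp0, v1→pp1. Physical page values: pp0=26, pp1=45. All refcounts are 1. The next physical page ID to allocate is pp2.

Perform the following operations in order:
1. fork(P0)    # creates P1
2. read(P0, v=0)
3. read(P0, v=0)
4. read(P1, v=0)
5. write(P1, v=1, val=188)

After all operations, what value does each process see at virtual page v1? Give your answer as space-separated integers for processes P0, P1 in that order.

Op 1: fork(P0) -> P1. 2 ppages; refcounts: pp0:2 pp1:2
Op 2: read(P0, v0) -> 26. No state change.
Op 3: read(P0, v0) -> 26. No state change.
Op 4: read(P1, v0) -> 26. No state change.
Op 5: write(P1, v1, 188). refcount(pp1)=2>1 -> COPY to pp2. 3 ppages; refcounts: pp0:2 pp1:1 pp2:1
P0: v1 -> pp1 = 45
P1: v1 -> pp2 = 188

Answer: 45 188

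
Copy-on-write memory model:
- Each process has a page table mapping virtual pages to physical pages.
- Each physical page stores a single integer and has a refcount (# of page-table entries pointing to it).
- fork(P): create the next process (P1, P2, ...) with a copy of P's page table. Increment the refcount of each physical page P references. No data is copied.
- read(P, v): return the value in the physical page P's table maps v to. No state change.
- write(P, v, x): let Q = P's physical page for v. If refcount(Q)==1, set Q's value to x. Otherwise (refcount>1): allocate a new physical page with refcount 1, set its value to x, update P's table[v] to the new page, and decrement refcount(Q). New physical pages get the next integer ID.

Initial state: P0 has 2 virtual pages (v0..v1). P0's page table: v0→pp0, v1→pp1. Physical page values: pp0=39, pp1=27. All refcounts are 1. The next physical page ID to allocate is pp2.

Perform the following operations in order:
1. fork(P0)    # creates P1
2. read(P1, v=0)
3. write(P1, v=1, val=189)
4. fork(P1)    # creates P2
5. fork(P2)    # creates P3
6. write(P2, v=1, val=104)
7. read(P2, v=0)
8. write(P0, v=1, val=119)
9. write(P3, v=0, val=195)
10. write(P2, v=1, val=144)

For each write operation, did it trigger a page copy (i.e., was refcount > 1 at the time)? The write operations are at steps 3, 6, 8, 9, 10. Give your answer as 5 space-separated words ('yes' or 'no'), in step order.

Op 1: fork(P0) -> P1. 2 ppages; refcounts: pp0:2 pp1:2
Op 2: read(P1, v0) -> 39. No state change.
Op 3: write(P1, v1, 189). refcount(pp1)=2>1 -> COPY to pp2. 3 ppages; refcounts: pp0:2 pp1:1 pp2:1
Op 4: fork(P1) -> P2. 3 ppages; refcounts: pp0:3 pp1:1 pp2:2
Op 5: fork(P2) -> P3. 3 ppages; refcounts: pp0:4 pp1:1 pp2:3
Op 6: write(P2, v1, 104). refcount(pp2)=3>1 -> COPY to pp3. 4 ppages; refcounts: pp0:4 pp1:1 pp2:2 pp3:1
Op 7: read(P2, v0) -> 39. No state change.
Op 8: write(P0, v1, 119). refcount(pp1)=1 -> write in place. 4 ppages; refcounts: pp0:4 pp1:1 pp2:2 pp3:1
Op 9: write(P3, v0, 195). refcount(pp0)=4>1 -> COPY to pp4. 5 ppages; refcounts: pp0:3 pp1:1 pp2:2 pp3:1 pp4:1
Op 10: write(P2, v1, 144). refcount(pp3)=1 -> write in place. 5 ppages; refcounts: pp0:3 pp1:1 pp2:2 pp3:1 pp4:1

yes yes no yes no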